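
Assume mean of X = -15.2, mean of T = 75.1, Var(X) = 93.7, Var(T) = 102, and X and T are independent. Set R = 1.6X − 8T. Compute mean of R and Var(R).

mean of R = -625.12, Var(R) = 6767.872

mean of R = 1.6·mean of X + (-8)·mean of T = 1.6·(-15.2) + (-8)·75.1 = -625.12.
Var(R) = a²·Var(X) + b²·Var(T) + 2ab·covariance of X and T with a = 1.6, b = -8.
Independence gives covariance of X and T = 0.
= 1.6²·93.7 + (-8)²·102 + 2·1.6·(-8)·0
= 239.872 + 6528 + 0 = 6767.872.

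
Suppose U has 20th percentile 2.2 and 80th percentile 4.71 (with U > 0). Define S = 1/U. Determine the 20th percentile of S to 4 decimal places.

20th percentile of S = 0.2123

1/U is decreasing on U > 0, so percentile order reverses: P_{20}(S) uses P_{80}(U) = 4.71.
P_{20}(S) = 1/4.71 ≈ 0.2123.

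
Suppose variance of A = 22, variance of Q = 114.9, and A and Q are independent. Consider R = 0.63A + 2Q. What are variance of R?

variance of R = a²·variance of A + b²·variance of Q + 2ab·covariance of A and Q with a = 0.63, b = 2.
Independence gives covariance of A and Q = 0.
= 0.63²·22 + 2²·114.9 + 2·0.63·2·0
= 8.7318 + 459.6 + 0 = 468.3318.

variance of R = 468.3318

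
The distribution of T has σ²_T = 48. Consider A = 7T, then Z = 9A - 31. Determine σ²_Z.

σ²_A = 7²·48 = 2352.
σ²_Z = 9²·2352 = 190512.

σ²_Z = 190512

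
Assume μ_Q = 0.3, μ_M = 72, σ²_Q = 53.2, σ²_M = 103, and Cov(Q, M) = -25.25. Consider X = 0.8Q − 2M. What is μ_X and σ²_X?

μ_X = -143.76, σ²_X = 526.848

μ_X = 0.8·μ_Q + (-2)·μ_M = 0.8·0.3 + (-2)·72 = -143.76.
σ²_X = a²·σ²_Q + b²·σ²_M + 2ab·Cov(Q, M) with a = 0.8, b = -2.
= 0.8²·53.2 + (-2)²·103 + 2·0.8·(-2)·(-25.25)
= 34.048 + 412 + 80.8 = 526.848.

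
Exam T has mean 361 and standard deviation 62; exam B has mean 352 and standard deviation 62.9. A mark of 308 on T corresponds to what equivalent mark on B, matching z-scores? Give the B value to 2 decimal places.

z = (308 − 361)/62 ≈ -0.8548.
B = 352 + z·62.9 = 352 + (308 − 361)·62.9/62 ≈ 298.23.

B = 298.23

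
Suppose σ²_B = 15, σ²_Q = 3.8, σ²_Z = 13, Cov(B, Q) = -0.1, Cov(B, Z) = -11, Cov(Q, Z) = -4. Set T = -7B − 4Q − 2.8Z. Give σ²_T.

σ²_T = a²·σ²_B + b²·σ²_Q + c²·σ²_Z + 2ab·Cov(B, Q) + 2ac·Cov(B, Z) + 2bc·Cov(Q, Z), with a = -7, b = -4, c = -2.8.
= 735 + 60.8 + 101.92 + (-5.6) + (-431.2) + (-89.6)
= 371.32.

σ²_T = 371.32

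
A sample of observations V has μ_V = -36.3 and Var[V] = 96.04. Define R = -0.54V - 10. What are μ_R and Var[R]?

R = -0.54V - 10 is linear with a = -0.54, b = -10.
μ_R = a·μ_V + b = (-0.54)·(-36.3) + (-10) = 9.602.
Var[R] = a²·Var[V] = (-0.54)²·96.04 = 28.005264 (the additive constant -10 does not affect variance).

μ_R = 9.602, Var[R] = 28.005264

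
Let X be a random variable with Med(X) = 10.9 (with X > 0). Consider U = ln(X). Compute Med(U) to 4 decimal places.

ln(X) is monotone on this domain, so Med(U) = ln(10.9) ≈ 2.3888.

Med(U) = 2.3888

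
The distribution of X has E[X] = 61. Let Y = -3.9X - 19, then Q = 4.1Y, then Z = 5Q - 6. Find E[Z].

E[Y] = (-3.9)·61 + (-19) = -256.9.
E[Q] = 4.1·(-256.9) = -1053.29.
E[Z] = 5·(-1053.29) + (-6) = -5272.45.

E[Z] = -5272.45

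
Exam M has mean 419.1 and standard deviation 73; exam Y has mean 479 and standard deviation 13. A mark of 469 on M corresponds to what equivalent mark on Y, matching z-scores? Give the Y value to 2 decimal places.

Y = 487.89

z = (469 − 419.1)/73 ≈ 0.6836.
Y = 479 + z·13 = 479 + (469 − 419.1)·13/73 ≈ 487.89.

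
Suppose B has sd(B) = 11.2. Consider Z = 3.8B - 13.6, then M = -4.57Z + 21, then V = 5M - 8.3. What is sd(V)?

sd(V) = 972.496

sd(Z) = |3.8|·11.2 = 42.56.
sd(M) = |-4.57|·42.56 = 194.4992.
sd(V) = |5|·194.4992 = 972.496.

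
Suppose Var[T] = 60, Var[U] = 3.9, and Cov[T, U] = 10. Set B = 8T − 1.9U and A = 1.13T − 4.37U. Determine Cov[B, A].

Cov[B, A] = 203.7117

By bilinearity, Cov[B, A] = ac·Var[T] + bd·Var[U] + (ad+bc)·Cov[T, U], with a=8, b=-1.9, c=1.13, d=-4.37.
ac·Var[T] = 8·1.13·60 = 542.4
bd·Var[U] = (-1.9)·(-4.37)·3.9 = 32.3817
(ad+bc)·Cov[T, U] = (-37.107)·10 = -371.07
Cov[B, A] = 542.4 + 32.3817 + (-371.07) = 203.7117.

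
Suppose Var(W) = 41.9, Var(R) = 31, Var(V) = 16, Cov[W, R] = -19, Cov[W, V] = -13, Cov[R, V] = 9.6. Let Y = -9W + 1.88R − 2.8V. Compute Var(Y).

Var(Y) = 3515.5976

Var(Y) = a²·Var(W) + b²·Var(R) + c²·Var(V) + 2ab·Cov[W, R] + 2ac·Cov[W, V] + 2bc·Cov[R, V], with a = -9, b = 1.88, c = -2.8.
= 3393.9 + 109.5664 + 125.44 + 642.96 + (-655.2) + (-101.0688)
= 3515.5976.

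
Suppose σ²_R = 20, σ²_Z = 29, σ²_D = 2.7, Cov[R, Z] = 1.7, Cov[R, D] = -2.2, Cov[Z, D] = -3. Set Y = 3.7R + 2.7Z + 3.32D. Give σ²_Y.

σ²_Y = a²·σ²_R + b²·σ²_Z + c²·σ²_D + 2ab·Cov[R, Z] + 2ac·Cov[R, D] + 2bc·Cov[Z, D], with a = 3.7, b = 2.7, c = 3.32.
= 273.8 + 211.41 + 29.76048 + 33.966 + (-54.0496) + (-53.784)
= 441.10288.

σ²_Y = 441.10288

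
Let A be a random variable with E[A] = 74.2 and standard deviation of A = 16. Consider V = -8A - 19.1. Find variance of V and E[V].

V = -8A - 19.1 is linear with a = -8, b = -19.1.
variance of A = 16² = 256.
variance of V = a²·variance of A = (-8)²·256 = 16384 (the additive constant -19.1 does not affect variance).
E[V] = a·E[A] + b = (-8)·74.2 + (-19.1) = -612.7.

variance of V = 16384, E[V] = -612.7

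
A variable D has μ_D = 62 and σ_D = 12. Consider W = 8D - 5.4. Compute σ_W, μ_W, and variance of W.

σ_W = 96, μ_W = 490.6, variance of W = 9216

W = 8D - 5.4 is linear with a = 8, b = -5.4.
σ_W = |a|·σ_D = |8|·12 = 96.
μ_W = a·μ_D + b = 8·62 + (-5.4) = 490.6.
variance of D = 12² = 144.
variance of W = a²·variance of D = 8²·144 = 9216 (the additive constant -5.4 does not affect variance).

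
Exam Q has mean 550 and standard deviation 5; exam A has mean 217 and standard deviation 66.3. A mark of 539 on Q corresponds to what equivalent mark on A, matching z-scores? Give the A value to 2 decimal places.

A = 71.14

z = (539 − 550)/5 = -2.2.
A = 217 + z·66.3 = 217 + (539 − 550)·66.3/5 = 71.14.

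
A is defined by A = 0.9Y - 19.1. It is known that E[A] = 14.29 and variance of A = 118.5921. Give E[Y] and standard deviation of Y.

E[Y] = 37.1, standard deviation of Y = 12.1

From A = 0.9Y - 19.1: E[A] = a·E[Y] + b, so E[Y] = (E[A] − b)/a = (14.29 − (-19.1))/0.9 = 37.1.
standard deviation of A = √118.5921 = 10.89.
standard deviation of A = |a|·standard deviation of Y, so standard deviation of Y = 10.89/|0.9| = 12.1.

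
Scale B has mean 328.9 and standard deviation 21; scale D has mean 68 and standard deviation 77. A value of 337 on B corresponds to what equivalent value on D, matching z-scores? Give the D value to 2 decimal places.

D = 97.70

z = (337 − 328.9)/21 ≈ 0.3857.
D = 68 + z·77 = 68 + (337 − 328.9)·77/21 = 97.70.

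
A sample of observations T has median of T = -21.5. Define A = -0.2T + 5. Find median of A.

A linear map preserves order up to sign, so median of A = a·median of T + b = (-0.2)·(-21.5) + 5 = 9.3.

median of A = 9.3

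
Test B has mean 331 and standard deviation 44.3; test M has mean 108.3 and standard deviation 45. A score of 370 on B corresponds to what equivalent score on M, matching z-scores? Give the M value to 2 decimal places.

z = (370 − 331)/44.3 ≈ 0.8804.
M = 108.3 + z·45 = 108.3 + (370 − 331)·45/44.3 ≈ 147.92.

M = 147.92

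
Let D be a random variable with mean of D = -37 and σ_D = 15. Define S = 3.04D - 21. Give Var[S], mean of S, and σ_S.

S = 3.04D - 21 is linear with a = 3.04, b = -21.
Var[D] = 15² = 225.
Var[S] = a²·Var[D] = 3.04²·225 = 2079.36 (the additive constant -21 does not affect variance).
mean of S = a·mean of D + b = 3.04·(-37) + (-21) = -133.48.
σ_S = |a|·σ_D = |3.04|·15 = 45.6.

Var[S] = 2079.36, mean of S = -133.48, σ_S = 45.6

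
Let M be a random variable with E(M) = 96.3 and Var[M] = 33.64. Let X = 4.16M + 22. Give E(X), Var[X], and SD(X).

E(X) = 422.608, Var[X] = 582.160384, SD(X) = 24.128

X = 4.16M + 22 is linear with a = 4.16, b = 22.
E(X) = a·E(M) + b = 4.16·96.3 + 22 = 422.608.
Var[X] = a²·Var[M] = 4.16²·33.64 = 582.160384 (the additive constant 22 does not affect variance).
SD(M) = √33.64 = 5.8.
SD(X) = |a|·SD(M) = |4.16|·5.8 = 24.128.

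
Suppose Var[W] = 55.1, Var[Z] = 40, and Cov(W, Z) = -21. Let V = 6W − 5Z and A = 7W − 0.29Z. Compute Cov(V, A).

Cov(V, A) = 3143.74

By bilinearity, Cov(V, A) = ac·Var[W] + bd·Var[Z] + (ad+bc)·Cov(W, Z), with a=6, b=-5, c=7, d=-0.29.
ac·Var[W] = 6·7·55.1 = 2314.2
bd·Var[Z] = (-5)·(-0.29)·40 = 58
(ad+bc)·Cov(W, Z) = (-36.74)·(-21) = 771.54
Cov(V, A) = 2314.2 + 58 + 771.54 = 3143.74.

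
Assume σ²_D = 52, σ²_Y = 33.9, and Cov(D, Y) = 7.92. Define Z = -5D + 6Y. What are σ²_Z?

σ²_Z = a²·σ²_D + b²·σ²_Y + 2ab·Cov(D, Y) with a = -5, b = 6.
= (-5)²·52 + 6²·33.9 + 2·(-5)·6·7.92
= 1300 + 1220.4 + (-475.2) = 2045.2.

σ²_Z = 2045.2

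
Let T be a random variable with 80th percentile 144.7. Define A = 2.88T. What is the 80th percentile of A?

Since a = 2.88 > 0 the transformation is increasing, so the 80th percentile of A = a·(P_{80} of T) + b = 2.88·144.7 = 416.736.

80th percentile of A = 416.736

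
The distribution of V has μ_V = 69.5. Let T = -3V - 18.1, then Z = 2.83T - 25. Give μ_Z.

μ_T = (-3)·69.5 + (-18.1) = -226.6.
μ_Z = 2.83·(-226.6) + (-25) = -666.278.

μ_Z = -666.278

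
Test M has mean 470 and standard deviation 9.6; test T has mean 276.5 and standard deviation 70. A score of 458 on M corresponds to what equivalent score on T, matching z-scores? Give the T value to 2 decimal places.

T = 189.00

z = (458 − 470)/9.6 = -1.25.
T = 276.5 + z·70 = 276.5 + (458 − 470)·70/9.6 = 189.00.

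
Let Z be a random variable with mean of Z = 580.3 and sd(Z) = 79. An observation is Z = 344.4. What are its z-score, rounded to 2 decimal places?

z = (Z − mean of Z) / sd(Z) = (344.4 − 580.3) / 79 ≈ -2.99.

z = -2.99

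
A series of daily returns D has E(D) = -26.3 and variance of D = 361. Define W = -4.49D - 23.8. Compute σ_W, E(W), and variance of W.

σ_W = 85.31, E(W) = 94.287, variance of W = 7277.7961

W = -4.49D - 23.8 is linear with a = -4.49, b = -23.8.
σ_D = √361 = 19.
σ_W = |a|·σ_D = |-4.49|·19 = 85.31.
E(W) = a·E(D) + b = (-4.49)·(-26.3) + (-23.8) = 94.287.
variance of W = a²·variance of D = (-4.49)²·361 = 7277.7961 (the additive constant -23.8 does not affect variance).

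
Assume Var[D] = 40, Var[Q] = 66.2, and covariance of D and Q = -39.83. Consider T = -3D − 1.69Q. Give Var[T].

Var[T] = a²·Var[D] + b²·Var[Q] + 2ab·covariance of D and Q with a = -3, b = -1.69.
= (-3)²·40 + (-1.69)²·66.2 + 2·(-3)·(-1.69)·(-39.83)
= 360 + 189.07382 + (-403.8762) = 145.19762.

Var[T] = 145.19762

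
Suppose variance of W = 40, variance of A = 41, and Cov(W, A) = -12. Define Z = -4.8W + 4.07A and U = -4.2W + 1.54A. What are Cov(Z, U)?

By bilinearity, Cov(Z, U) = ac·variance of W + bd·variance of A + (ad+bc)·Cov(W, A), with a=-4.8, b=4.07, c=-4.2, d=1.54.
ac·variance of W = (-4.8)·(-4.2)·40 = 806.4
bd·variance of A = 4.07·1.54·41 = 256.9798
(ad+bc)·Cov(W, A) = (-24.486)·(-12) = 293.832
Cov(Z, U) = 806.4 + 256.9798 + 293.832 = 1357.2118.

Cov(Z, U) = 1357.2118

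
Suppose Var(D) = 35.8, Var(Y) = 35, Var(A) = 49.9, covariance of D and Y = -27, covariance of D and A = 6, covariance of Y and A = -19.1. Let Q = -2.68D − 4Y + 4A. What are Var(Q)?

Var(Q) = a²·Var(D) + b²·Var(Y) + c²·Var(A) + 2ab·covariance of D and Y + 2ac·covariance of D and A + 2bc·covariance of Y and A, with a = -2.68, b = -4, c = 4.
= 257.12992 + 560 + 798.4 + (-578.88) + (-128.64) + 611.2
= 1519.20992.

Var(Q) = 1519.20992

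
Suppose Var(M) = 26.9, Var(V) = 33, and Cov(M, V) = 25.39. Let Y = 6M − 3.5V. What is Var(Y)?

Var(Y) = a²·Var(M) + b²·Var(V) + 2ab·Cov(M, V) with a = 6, b = -3.5.
= 6²·26.9 + (-3.5)²·33 + 2·6·(-3.5)·25.39
= 968.4 + 404.25 + (-1066.38) = 306.27.

Var(Y) = 306.27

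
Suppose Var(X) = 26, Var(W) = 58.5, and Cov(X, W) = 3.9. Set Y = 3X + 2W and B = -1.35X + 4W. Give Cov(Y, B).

By bilinearity, Cov(Y, B) = ac·Var(X) + bd·Var(W) + (ad+bc)·Cov(X, W), with a=3, b=2, c=-1.35, d=4.
ac·Var(X) = 3·(-1.35)·26 = -105.3
bd·Var(W) = 2·4·58.5 = 468
(ad+bc)·Cov(X, W) = (9.3)·3.9 = 36.27
Cov(Y, B) = -105.3 + 468 + 36.27 = 398.97.

Cov(Y, B) = 398.97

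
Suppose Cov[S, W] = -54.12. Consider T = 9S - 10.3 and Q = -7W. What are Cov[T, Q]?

Cov[T, Q] = a·c·Cov[S, W] = 9·(-7)·(-54.12) = 3409.56. Additive constants drop out.

Cov[T, Q] = 3409.56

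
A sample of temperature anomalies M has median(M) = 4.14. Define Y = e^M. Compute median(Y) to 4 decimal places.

median(Y) = 62.8028

e^M is monotone on this domain, so median(Y) = exp(4.14) ≈ 62.8028.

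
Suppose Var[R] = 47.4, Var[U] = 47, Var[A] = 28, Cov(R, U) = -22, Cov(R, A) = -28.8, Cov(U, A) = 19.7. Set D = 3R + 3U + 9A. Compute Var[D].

Var[D] = a²·Var[R] + b²·Var[U] + c²·Var[A] + 2ab·Cov(R, U) + 2ac·Cov(R, A) + 2bc·Cov(U, A), with a = 3, b = 3, c = 9.
= 426.6 + 423 + 2268 + (-396) + (-1555.2) + 1063.8
= 2230.2.

Var[D] = 2230.2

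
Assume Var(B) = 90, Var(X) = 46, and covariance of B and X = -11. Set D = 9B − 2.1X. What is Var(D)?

Var(D) = 7908.66

Var(D) = a²·Var(B) + b²·Var(X) + 2ab·covariance of B and X with a = 9, b = -2.1.
= 9²·90 + (-2.1)²·46 + 2·9·(-2.1)·(-11)
= 7290 + 202.86 + 415.8 = 7908.66.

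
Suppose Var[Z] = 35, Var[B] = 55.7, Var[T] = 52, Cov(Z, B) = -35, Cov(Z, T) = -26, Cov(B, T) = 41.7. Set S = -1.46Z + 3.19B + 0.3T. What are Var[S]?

Var[S] = 1074.70257

Var[S] = a²·Var[Z] + b²·Var[B] + c²·Var[T] + 2ab·Cov(Z, B) + 2ac·Cov(Z, T) + 2bc·Cov(B, T), with a = -1.46, b = 3.19, c = 0.3.
= 74.606 + 566.80877 + 4.68 + 326.018 + 22.776 + 79.8138
= 1074.70257.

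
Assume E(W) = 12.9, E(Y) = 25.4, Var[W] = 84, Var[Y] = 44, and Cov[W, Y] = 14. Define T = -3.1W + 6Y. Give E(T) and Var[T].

E(T) = (-3.1)·E(W) + 6·E(Y) = (-3.1)·12.9 + 6·25.4 = 112.41.
Var[T] = a²·Var[W] + b²·Var[Y] + 2ab·Cov[W, Y] with a = -3.1, b = 6.
= (-3.1)²·84 + 6²·44 + 2·(-3.1)·6·14
= 807.24 + 1584 + (-520.8) = 1870.44.

E(T) = 112.41, Var[T] = 1870.44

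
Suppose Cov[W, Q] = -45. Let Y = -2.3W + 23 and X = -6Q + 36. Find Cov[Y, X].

Cov[Y, X] = -621

Cov[Y, X] = a·c·Cov[W, Q] = (-2.3)·(-6)·(-45) = -621. Additive constants drop out.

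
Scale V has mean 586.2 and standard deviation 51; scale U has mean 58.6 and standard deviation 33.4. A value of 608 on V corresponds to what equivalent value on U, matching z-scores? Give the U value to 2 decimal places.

z = (608 − 586.2)/51 ≈ 0.4275.
U = 58.6 + z·33.4 = 58.6 + (608 − 586.2)·33.4/51 ≈ 72.88.

U = 72.88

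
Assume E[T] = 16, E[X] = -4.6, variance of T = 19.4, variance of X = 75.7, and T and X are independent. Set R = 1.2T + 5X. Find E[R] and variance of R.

E[R] = 1.2·E[T] + 5·E[X] = 1.2·16 + 5·(-4.6) = -3.8.
variance of R = a²·variance of T + b²·variance of X + 2ab·covariance of T and X with a = 1.2, b = 5.
Independence gives covariance of T and X = 0.
= 1.2²·19.4 + 5²·75.7 + 2·1.2·5·0
= 27.936 + 1892.5 + 0 = 1920.436.

E[R] = -3.8, variance of R = 1920.436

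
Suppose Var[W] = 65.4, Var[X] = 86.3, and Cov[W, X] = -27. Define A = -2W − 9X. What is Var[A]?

Var[A] = a²·Var[W] + b²·Var[X] + 2ab·Cov[W, X] with a = -2, b = -9.
= (-2)²·65.4 + (-9)²·86.3 + 2·(-2)·(-9)·(-27)
= 261.6 + 6990.3 + (-972) = 6279.9.

Var[A] = 6279.9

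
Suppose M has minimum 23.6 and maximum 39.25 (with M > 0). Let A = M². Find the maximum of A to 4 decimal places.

max(A) = 1540.5625

M² is increasing on this domain, so max(A) comes from max(M) = 39.25: max(A) = square(39.25) = 1540.5625.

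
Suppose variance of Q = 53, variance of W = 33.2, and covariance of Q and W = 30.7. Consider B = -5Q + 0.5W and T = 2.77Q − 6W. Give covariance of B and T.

covariance of B and T = 129.8695

By bilinearity, covariance of B and T = ac·variance of Q + bd·variance of W + (ad+bc)·covariance of Q and W, with a=-5, b=0.5, c=2.77, d=-6.
ac·variance of Q = (-5)·2.77·53 = -734.05
bd·variance of W = 0.5·(-6)·33.2 = -99.6
(ad+bc)·covariance of Q and W = (31.385)·30.7 = 963.5195
covariance of B and T = -734.05 + (-99.6) + 963.5195 = 129.8695.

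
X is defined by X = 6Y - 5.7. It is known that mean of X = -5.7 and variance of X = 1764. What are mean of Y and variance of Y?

mean of Y = 0, variance of Y = 49

From X = 6Y - 5.7: mean of X = a·mean of Y + b, so mean of Y = (mean of X − b)/a = (-5.7 − (-5.7))/6 = 0.
variance of X = a²·variance of Y, so variance of Y = 1764/6² = 49.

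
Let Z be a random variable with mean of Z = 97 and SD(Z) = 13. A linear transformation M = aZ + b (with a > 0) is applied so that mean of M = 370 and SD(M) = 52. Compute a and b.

SD(M) = a·SD(Z) (a > 0), so a = 52/13 = 4.
mean of M = a·mean of Z + b, so b = 370 − 4·97 = -18.

a = 4, b = -18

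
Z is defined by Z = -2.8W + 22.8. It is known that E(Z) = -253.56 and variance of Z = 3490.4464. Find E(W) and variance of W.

E(W) = 98.7, variance of W = 445.21

From Z = -2.8W + 22.8: E(Z) = a·E(W) + b, so E(W) = (E(Z) − b)/a = (-253.56 − 22.8)/(-2.8) = 98.7.
variance of Z = a²·variance of W, so variance of W = 3490.4464/(-2.8)² = 445.21.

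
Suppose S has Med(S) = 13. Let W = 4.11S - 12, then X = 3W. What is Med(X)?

Med(X) = 124.29

Med(W) = 4.11·13 + (-12) = 41.43.
Med(X) = 3·41.43 = 124.29.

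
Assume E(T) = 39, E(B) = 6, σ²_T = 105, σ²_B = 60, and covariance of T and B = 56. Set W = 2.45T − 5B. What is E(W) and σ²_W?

E(W) = 2.45·E(T) + (-5)·E(B) = 2.45·39 + (-5)·6 = 65.55.
σ²_W = a²·σ²_T + b²·σ²_B + 2ab·covariance of T and B with a = 2.45, b = -5.
= 2.45²·105 + (-5)²·60 + 2·2.45·(-5)·56
= 630.2625 + 1500 + (-1372) = 758.2625.

E(W) = 65.55, σ²_W = 758.2625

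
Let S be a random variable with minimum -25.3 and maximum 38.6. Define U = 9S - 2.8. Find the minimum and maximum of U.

a = 9 > 0, so min(U) = a·min(S)+b = 9·(-25.3) + (-2.8) = -230.5 and max(U) = 9·38.6 + (-2.8) = 344.6.

min(U) = -230.5, max(U) = 344.6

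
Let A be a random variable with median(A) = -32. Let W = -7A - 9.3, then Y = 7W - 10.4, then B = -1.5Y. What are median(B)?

median(W) = (-7)·(-32) + (-9.3) = 214.7.
median(Y) = 7·214.7 + (-10.4) = 1492.5.
median(B) = (-1.5)·1492.5 = -2238.75.

median(B) = -2238.75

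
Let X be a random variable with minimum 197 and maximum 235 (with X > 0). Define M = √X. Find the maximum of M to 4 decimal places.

√X is increasing on this domain, so max(M) comes from max(X) = 235: max(M) = √(235) ≈ 15.3297.

max(M) = 15.3297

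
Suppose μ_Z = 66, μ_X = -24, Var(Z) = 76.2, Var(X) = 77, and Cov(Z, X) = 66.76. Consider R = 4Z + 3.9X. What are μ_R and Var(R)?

μ_R = 4·μ_Z + 3.9·μ_X = 4·66 + 3.9·(-24) = 170.4.
Var(R) = a²·Var(Z) + b²·Var(X) + 2ab·Cov(Z, X) with a = 4, b = 3.9.
= 4²·76.2 + 3.9²·77 + 2·4·3.9·66.76
= 1219.2 + 1171.17 + 2082.912 = 4473.282.

μ_R = 170.4, Var(R) = 4473.282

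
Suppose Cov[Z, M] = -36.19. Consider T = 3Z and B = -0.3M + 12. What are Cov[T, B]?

Cov[T, B] = 32.571

Cov[T, B] = a·c·Cov[Z, M] = 3·(-0.3)·(-36.19) = 32.571. Additive constants drop out.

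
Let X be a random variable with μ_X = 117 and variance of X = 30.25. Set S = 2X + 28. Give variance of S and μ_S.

variance of S = 121, μ_S = 262

S = 2X + 28 is linear with a = 2, b = 28.
variance of S = a²·variance of X = 2²·30.25 = 121 (the additive constant 28 does not affect variance).
μ_S = a·μ_X + b = 2·117 + 28 = 262.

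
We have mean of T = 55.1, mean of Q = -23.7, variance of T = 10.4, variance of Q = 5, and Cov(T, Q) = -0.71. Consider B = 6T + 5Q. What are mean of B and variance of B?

mean of B = 212.1, variance of B = 456.8

mean of B = 6·mean of T + 5·mean of Q = 6·55.1 + 5·(-23.7) = 212.1.
variance of B = a²·variance of T + b²·variance of Q + 2ab·Cov(T, Q) with a = 6, b = 5.
= 6²·10.4 + 5²·5 + 2·6·5·(-0.71)
= 374.4 + 125 + (-42.6) = 456.8.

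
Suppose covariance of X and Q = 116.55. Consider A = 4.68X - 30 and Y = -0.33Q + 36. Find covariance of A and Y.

covariance of A and Y = -179.99982

covariance of A and Y = a·c·covariance of X and Q = 4.68·(-0.33)·116.55 = -179.99982. Additive constants drop out.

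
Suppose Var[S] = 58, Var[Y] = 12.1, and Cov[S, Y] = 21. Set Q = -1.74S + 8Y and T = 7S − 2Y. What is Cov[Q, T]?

Cov[Q, T] = 349.04

By bilinearity, Cov[Q, T] = ac·Var[S] + bd·Var[Y] + (ad+bc)·Cov[S, Y], with a=-1.74, b=8, c=7, d=-2.
ac·Var[S] = (-1.74)·7·58 = -706.44
bd·Var[Y] = 8·(-2)·12.1 = -193.6
(ad+bc)·Cov[S, Y] = (59.48)·21 = 1249.08
Cov[Q, T] = -706.44 + (-193.6) + 1249.08 = 349.04.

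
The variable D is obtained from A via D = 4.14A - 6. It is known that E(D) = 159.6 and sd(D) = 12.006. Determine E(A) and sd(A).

E(A) = 40, sd(A) = 2.9

From D = 4.14A - 6: E(D) = a·E(A) + b, so E(A) = (E(D) − b)/a = (159.6 − (-6))/4.14 = 40.
sd(D) = |a|·sd(A), so sd(A) = 12.006/|4.14| = 2.9.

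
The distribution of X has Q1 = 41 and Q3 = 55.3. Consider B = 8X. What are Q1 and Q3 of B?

a = 8 > 0: Q1(B) = a·Q1(X)+b = 328, Q3(B) = a·Q3(X)+b = 442.4.

Q1(B) = 328, Q3(B) = 442.4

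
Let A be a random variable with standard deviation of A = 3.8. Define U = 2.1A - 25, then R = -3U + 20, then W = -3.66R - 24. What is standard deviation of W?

standard deviation of W = 87.6204

standard deviation of U = |2.1|·3.8 = 7.98.
standard deviation of R = |-3|·7.98 = 23.94.
standard deviation of W = |-3.66|·23.94 = 87.6204.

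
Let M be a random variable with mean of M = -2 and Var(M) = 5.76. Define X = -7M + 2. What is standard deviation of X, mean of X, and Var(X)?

standard deviation of X = 16.8, mean of X = 16, Var(X) = 282.24

X = -7M + 2 is linear with a = -7, b = 2.
standard deviation of M = √5.76 = 2.4.
standard deviation of X = |a|·standard deviation of M = |-7|·2.4 = 16.8.
mean of X = a·mean of M + b = (-7)·(-2) + 2 = 16.
Var(X) = a²·Var(M) = (-7)²·5.76 = 282.24 (the additive constant 2 does not affect variance).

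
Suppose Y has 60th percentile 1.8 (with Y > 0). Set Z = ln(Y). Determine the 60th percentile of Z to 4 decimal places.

ln(Y) is increasing, so P_{60}(Z) = g(P_{60}(Y)) ≈ 0.5878.

60th percentile of Z = 0.5878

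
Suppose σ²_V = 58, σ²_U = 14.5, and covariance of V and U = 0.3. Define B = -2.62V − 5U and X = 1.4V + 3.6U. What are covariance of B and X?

By bilinearity, covariance of B and X = ac·σ²_V + bd·σ²_U + (ad+bc)·covariance of V and U, with a=-2.62, b=-5, c=1.4, d=3.6.
ac·σ²_V = (-2.62)·1.4·58 = -212.744
bd·σ²_U = (-5)·3.6·14.5 = -261
(ad+bc)·covariance of V and U = (-16.432)·0.3 = -4.9296
covariance of B and X = -212.744 + (-261) + (-4.9296) = -478.6736.

covariance of B and X = -478.6736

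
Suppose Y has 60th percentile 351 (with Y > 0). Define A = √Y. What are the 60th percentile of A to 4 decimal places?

60th percentile of A = 18.735

√Y is increasing, so P_{60}(A) = g(P_{60}(Y)) ≈ 18.735.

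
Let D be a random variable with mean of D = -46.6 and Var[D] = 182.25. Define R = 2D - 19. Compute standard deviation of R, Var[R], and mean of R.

standard deviation of R = 27, Var[R] = 729, mean of R = -112.2

R = 2D - 19 is linear with a = 2, b = -19.
standard deviation of D = √182.25 = 13.5.
standard deviation of R = |a|·standard deviation of D = |2|·13.5 = 27.
Var[R] = a²·Var[D] = 2²·182.25 = 729 (the additive constant -19 does not affect variance).
mean of R = a·mean of D + b = 2·(-46.6) + (-19) = -112.2.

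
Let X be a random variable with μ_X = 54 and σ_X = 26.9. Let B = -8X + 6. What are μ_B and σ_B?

B = -8X + 6 is linear with a = -8, b = 6.
μ_B = a·μ_X + b = (-8)·54 + 6 = -426.
σ_B = |a|·σ_X = |-8|·26.9 = 215.2.

μ_B = -426, σ_B = 215.2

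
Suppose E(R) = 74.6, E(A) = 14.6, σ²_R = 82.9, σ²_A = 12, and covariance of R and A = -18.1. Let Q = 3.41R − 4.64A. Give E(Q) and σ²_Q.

E(Q) = 3.41·E(R) + (-4.64)·E(A) = 3.41·74.6 + (-4.64)·14.6 = 186.642.
σ²_Q = a²·σ²_R + b²·σ²_A + 2ab·covariance of R and A with a = 3.41, b = -4.64.
= 3.41²·82.9 + (-4.64)²·12 + 2·3.41·(-4.64)·(-18.1)
= 963.96949 + 258.3552 + 572.77088 = 1795.09557.

E(Q) = 186.642, σ²_Q = 1795.09557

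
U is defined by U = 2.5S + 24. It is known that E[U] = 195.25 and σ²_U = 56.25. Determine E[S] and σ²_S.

E[S] = 68.5, σ²_S = 9

From U = 2.5S + 24: E[U] = a·E[S] + b, so E[S] = (E[U] − b)/a = (195.25 − 24)/2.5 = 68.5.
σ²_U = a²·σ²_S, so σ²_S = 56.25/2.5² = 9.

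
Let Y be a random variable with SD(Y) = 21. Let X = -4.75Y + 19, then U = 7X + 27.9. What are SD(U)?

SD(X) = |-4.75|·21 = 99.75.
SD(U) = |7|·99.75 = 698.25.

SD(U) = 698.25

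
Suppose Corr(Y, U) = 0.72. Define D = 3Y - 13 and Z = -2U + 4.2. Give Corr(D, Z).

Corr(D, Z) = -0.72

Linear rescalings preserve |correlation|; the slopes 3 and -2 have opposite signs, so the correlation flips sign: Corr(D, Z) = −Corr(Y, U) = -0.72.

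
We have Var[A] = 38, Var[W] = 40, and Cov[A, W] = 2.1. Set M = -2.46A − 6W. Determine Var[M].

Var[M] = 1731.9528

Var[M] = a²·Var[A] + b²·Var[W] + 2ab·Cov[A, W] with a = -2.46, b = -6.
= (-2.46)²·38 + (-6)²·40 + 2·(-2.46)·(-6)·2.1
= 229.9608 + 1440 + 61.992 = 1731.9528.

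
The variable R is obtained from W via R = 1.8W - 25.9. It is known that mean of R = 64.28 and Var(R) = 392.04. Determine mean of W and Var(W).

mean of W = 50.1, Var(W) = 121

From R = 1.8W - 25.9: mean of R = a·mean of W + b, so mean of W = (mean of R − b)/a = (64.28 − (-25.9))/1.8 = 50.1.
Var(R) = a²·Var(W), so Var(W) = 392.04/1.8² = 121.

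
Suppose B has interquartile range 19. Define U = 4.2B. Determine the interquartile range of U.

IQR(U) = 79.8

Under U = aB + b, IQR(U) = |a|·IQR(B) = |4.2|·19 = 79.8 (shifts cancel; spread scales by |a|).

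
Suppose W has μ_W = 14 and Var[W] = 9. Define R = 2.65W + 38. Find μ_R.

μ_R = 75.1

R = 2.65W + 38 is linear with a = 2.65, b = 38.
μ_R = a·μ_W + b = 2.65·14 + 38 = 75.1.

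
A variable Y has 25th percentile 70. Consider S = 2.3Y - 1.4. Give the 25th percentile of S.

Since a = 2.3 > 0 the transformation is increasing, so the 25th percentile of S = a·(P_{25} of Y) + b = 2.3·70 + (-1.4) = 159.6.

25th percentile of S = 159.6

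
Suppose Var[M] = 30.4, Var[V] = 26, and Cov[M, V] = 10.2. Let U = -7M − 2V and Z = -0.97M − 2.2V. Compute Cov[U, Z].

Cov[U, Z] = 497.684

By bilinearity, Cov[U, Z] = ac·Var[M] + bd·Var[V] + (ad+bc)·Cov[M, V], with a=-7, b=-2, c=-0.97, d=-2.2.
ac·Var[M] = (-7)·(-0.97)·30.4 = 206.416
bd·Var[V] = (-2)·(-2.2)·26 = 114.4
(ad+bc)·Cov[M, V] = (17.34)·10.2 = 176.868
Cov[U, Z] = 206.416 + 114.4 + 176.868 = 497.684.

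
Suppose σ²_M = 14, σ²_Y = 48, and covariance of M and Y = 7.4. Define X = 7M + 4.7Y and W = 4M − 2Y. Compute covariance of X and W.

By bilinearity, covariance of X and W = ac·σ²_M + bd·σ²_Y + (ad+bc)·covariance of M and Y, with a=7, b=4.7, c=4, d=-2.
ac·σ²_M = 7·4·14 = 392
bd·σ²_Y = 4.7·(-2)·48 = -451.2
(ad+bc)·covariance of M and Y = (4.8)·7.4 = 35.52
covariance of X and W = 392 + (-451.2) + 35.52 = -23.68.

covariance of X and W = -23.68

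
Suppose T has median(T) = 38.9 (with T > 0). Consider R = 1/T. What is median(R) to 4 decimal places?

median(R) = 0.0257

1/T is monotone on this domain, so median(R) = 1/(38.9) ≈ 0.0257.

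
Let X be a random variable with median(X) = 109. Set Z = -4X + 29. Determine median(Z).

median(Z) = -407

A linear map preserves order up to sign, so median(Z) = a·median(X) + b = (-4)·109 + 29 = -407.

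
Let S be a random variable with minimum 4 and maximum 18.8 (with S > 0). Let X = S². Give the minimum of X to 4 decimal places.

S² is increasing on this domain, so min(X) comes from min(S) = 4: min(X) = square(4) = 16.

min(X) = 16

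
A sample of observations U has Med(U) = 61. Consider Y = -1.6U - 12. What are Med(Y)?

A linear map preserves order up to sign, so Med(Y) = a·Med(U) + b = (-1.6)·61 + (-12) = -109.6.

Med(Y) = -109.6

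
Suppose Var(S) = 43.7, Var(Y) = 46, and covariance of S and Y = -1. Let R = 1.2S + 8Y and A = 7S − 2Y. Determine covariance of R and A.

covariance of R and A = -422.52

By bilinearity, covariance of R and A = ac·Var(S) + bd·Var(Y) + (ad+bc)·covariance of S and Y, with a=1.2, b=8, c=7, d=-2.
ac·Var(S) = 1.2·7·43.7 = 367.08
bd·Var(Y) = 8·(-2)·46 = -736
(ad+bc)·covariance of S and Y = (53.6)·(-1) = -53.6
covariance of R and A = 367.08 + (-736) + (-53.6) = -422.52.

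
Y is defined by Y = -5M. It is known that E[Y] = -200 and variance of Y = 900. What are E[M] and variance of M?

From Y = -5M: E[Y] = a·E[M] + b, so E[M] = (E[Y] − b)/a = (-200 − 0)/(-5) = 40.
variance of Y = a²·variance of M, so variance of M = 900/(-5)² = 36.

E[M] = 40, variance of M = 36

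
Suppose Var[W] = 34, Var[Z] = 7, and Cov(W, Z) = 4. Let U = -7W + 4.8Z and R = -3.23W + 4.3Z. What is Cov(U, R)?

By bilinearity, Cov(U, R) = ac·Var[W] + bd·Var[Z] + (ad+bc)·Cov(W, Z), with a=-7, b=4.8, c=-3.23, d=4.3.
ac·Var[W] = (-7)·(-3.23)·34 = 768.74
bd·Var[Z] = 4.8·4.3·7 = 144.48
(ad+bc)·Cov(W, Z) = (-45.604)·4 = -182.416
Cov(U, R) = 768.74 + 144.48 + (-182.416) = 730.804.

Cov(U, R) = 730.804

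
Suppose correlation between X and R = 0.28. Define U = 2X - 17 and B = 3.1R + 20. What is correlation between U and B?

Linear rescalings preserve correlation up to sign; here the slopes 2 and 3.1 have the same sign, so correlation between U and B = correlation between X and R = 0.28.

correlation between U and B = 0.28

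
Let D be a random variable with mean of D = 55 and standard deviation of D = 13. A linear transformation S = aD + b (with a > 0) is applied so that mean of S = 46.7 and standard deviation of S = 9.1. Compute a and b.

a = 0.7, b = 8.2

standard deviation of S = a·standard deviation of D (a > 0), so a = 9.1/13 = 0.7.
mean of S = a·mean of D + b, so b = 46.7 − 0.7·55 = 8.2.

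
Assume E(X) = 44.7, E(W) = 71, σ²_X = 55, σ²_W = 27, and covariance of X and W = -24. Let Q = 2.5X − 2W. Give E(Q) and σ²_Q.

E(Q) = -30.25, σ²_Q = 691.75

E(Q) = 2.5·E(X) + (-2)·E(W) = 2.5·44.7 + (-2)·71 = -30.25.
σ²_Q = a²·σ²_X + b²·σ²_W + 2ab·covariance of X and W with a = 2.5, b = -2.
= 2.5²·55 + (-2)²·27 + 2·2.5·(-2)·(-24)
= 343.75 + 108 + 240 = 691.75.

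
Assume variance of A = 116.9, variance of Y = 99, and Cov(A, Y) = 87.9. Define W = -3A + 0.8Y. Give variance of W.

variance of W = 693.54

variance of W = a²·variance of A + b²·variance of Y + 2ab·Cov(A, Y) with a = -3, b = 0.8.
= (-3)²·116.9 + 0.8²·99 + 2·(-3)·0.8·87.9
= 1052.1 + 63.36 + (-421.92) = 693.54.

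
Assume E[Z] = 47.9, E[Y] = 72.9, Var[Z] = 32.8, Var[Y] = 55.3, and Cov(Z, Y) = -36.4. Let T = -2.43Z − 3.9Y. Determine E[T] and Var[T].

E[T] = -400.707, Var[T] = 344.86812

E[T] = (-2.43)·E[Z] + (-3.9)·E[Y] = (-2.43)·47.9 + (-3.9)·72.9 = -400.707.
Var[T] = a²·Var[Z] + b²·Var[Y] + 2ab·Cov(Z, Y) with a = -2.43, b = -3.9.
= (-2.43)²·32.8 + (-3.9)²·55.3 + 2·(-2.43)·(-3.9)·(-36.4)
= 193.68072 + 841.113 + (-689.9256) = 344.86812.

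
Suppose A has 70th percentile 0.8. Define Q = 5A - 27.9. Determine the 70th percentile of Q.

Since a = 5 > 0 the transformation is increasing, so the 70th percentile of Q = a·(P_{70} of A) + b = 5·0.8 + (-27.9) = -23.9.

70th percentile of Q = -23.9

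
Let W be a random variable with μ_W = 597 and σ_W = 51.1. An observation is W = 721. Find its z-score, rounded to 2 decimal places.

z = 2.43

z = (W − μ_W) / σ_W = (721 − 597) / 51.1 ≈ 2.43.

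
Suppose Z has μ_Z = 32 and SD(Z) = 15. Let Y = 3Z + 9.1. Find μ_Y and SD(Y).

μ_Y = 105.1, SD(Y) = 45

Y = 3Z + 9.1 is linear with a = 3, b = 9.1.
μ_Y = a·μ_Z + b = 3·32 + 9.1 = 105.1.
SD(Y) = |a|·SD(Z) = |3|·15 = 45.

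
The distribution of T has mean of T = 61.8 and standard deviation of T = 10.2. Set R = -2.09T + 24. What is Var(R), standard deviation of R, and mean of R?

Var(R) = 454.457124, standard deviation of R = 21.318, mean of R = -105.162

R = -2.09T + 24 is linear with a = -2.09, b = 24.
Var(T) = 10.2² = 104.04.
Var(R) = a²·Var(T) = (-2.09)²·104.04 = 454.457124 (the additive constant 24 does not affect variance).
standard deviation of R = |a|·standard deviation of T = |-2.09|·10.2 = 21.318.
mean of R = a·mean of T + b = (-2.09)·61.8 + 24 = -105.162.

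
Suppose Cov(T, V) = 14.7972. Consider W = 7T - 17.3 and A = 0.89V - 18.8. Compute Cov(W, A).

Cov(W, A) = a·c·Cov(T, V) = 7·0.89·14.7972 = 92.186556. Additive constants drop out.

Cov(W, A) = 92.186556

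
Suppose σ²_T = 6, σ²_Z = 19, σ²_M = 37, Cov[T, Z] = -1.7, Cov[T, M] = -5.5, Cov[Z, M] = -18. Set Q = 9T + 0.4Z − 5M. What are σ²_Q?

σ²_Q = a²·σ²_T + b²·σ²_Z + c²·σ²_M + 2ab·Cov[T, Z] + 2ac·Cov[T, M] + 2bc·Cov[Z, M], with a = 9, b = 0.4, c = -5.
= 486 + 3.04 + 925 + (-12.24) + 495 + 72
= 1968.8.

σ²_Q = 1968.8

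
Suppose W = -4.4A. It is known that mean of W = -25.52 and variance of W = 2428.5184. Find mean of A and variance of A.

From W = -4.4A: mean of W = a·mean of A + b, so mean of A = (mean of W − b)/a = (-25.52 − 0)/(-4.4) = 5.8.
variance of W = a²·variance of A, so variance of A = 2428.5184/(-4.4)² = 125.44.

mean of A = 5.8, variance of A = 125.44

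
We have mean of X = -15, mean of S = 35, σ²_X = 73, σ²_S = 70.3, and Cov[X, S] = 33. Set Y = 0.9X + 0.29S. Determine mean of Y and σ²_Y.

mean of Y = 0.9·mean of X + 0.29·mean of S = 0.9·(-15) + 0.29·35 = -3.35.
σ²_Y = a²·σ²_X + b²·σ²_S + 2ab·Cov[X, S] with a = 0.9, b = 0.29.
= 0.9²·73 + 0.29²·70.3 + 2·0.9·0.29·33
= 59.13 + 5.91223 + 17.226 = 82.26823.

mean of Y = -3.35, σ²_Y = 82.26823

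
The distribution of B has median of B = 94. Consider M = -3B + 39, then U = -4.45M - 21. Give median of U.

median of U = 1060.35

median of M = (-3)·94 + 39 = -243.
median of U = (-4.45)·(-243) + (-21) = 1060.35.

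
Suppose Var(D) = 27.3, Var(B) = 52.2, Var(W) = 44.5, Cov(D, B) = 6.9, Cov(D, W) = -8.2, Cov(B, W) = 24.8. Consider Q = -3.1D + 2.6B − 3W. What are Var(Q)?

Var(Q) = 365.097

Var(Q) = a²·Var(D) + b²·Var(B) + c²·Var(W) + 2ab·Cov(D, B) + 2ac·Cov(D, W) + 2bc·Cov(B, W), with a = -3.1, b = 2.6, c = -3.
= 262.353 + 352.872 + 400.5 + (-111.228) + (-152.52) + (-386.88)
= 365.097.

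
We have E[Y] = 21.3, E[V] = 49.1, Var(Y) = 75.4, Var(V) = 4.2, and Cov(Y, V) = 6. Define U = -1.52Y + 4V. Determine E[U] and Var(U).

E[U] = (-1.52)·E[Y] + 4·E[V] = (-1.52)·21.3 + 4·49.1 = 164.024.
Var(U) = a²·Var(Y) + b²·Var(V) + 2ab·Cov(Y, V) with a = -1.52, b = 4.
= (-1.52)²·75.4 + 4²·4.2 + 2·(-1.52)·4·6
= 174.20416 + 67.2 + (-72.96) = 168.44416.

E[U] = 164.024, Var(U) = 168.44416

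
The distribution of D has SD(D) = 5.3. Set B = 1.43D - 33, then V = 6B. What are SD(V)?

SD(V) = 45.474

SD(B) = |1.43|·5.3 = 7.579.
SD(V) = |6|·7.579 = 45.474.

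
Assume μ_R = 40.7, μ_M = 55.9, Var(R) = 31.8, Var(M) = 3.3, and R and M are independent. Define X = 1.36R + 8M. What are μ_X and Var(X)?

μ_X = 502.552, Var(X) = 270.01728

μ_X = 1.36·μ_R + 8·μ_M = 1.36·40.7 + 8·55.9 = 502.552.
Var(X) = a²·Var(R) + b²·Var(M) + 2ab·Cov(R, M) with a = 1.36, b = 8.
Independence gives Cov(R, M) = 0.
= 1.36²·31.8 + 8²·3.3 + 2·1.36·8·0
= 58.81728 + 211.2 + 0 = 270.01728.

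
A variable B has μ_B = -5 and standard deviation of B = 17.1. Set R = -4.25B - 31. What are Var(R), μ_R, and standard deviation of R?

R = -4.25B - 31 is linear with a = -4.25, b = -31.
Var(B) = 17.1² = 292.41.
Var(R) = a²·Var(B) = (-4.25)²·292.41 = 5281.655625 (the additive constant -31 does not affect variance).
μ_R = a·μ_B + b = (-4.25)·(-5) + (-31) = -9.75.
standard deviation of R = |a|·standard deviation of B = |-4.25|·17.1 = 72.675.

Var(R) = 5281.655625, μ_R = -9.75, standard deviation of R = 72.675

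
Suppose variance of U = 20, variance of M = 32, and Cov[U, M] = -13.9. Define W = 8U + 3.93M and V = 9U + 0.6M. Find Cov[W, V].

By bilinearity, Cov[W, V] = ac·variance of U + bd·variance of M + (ad+bc)·Cov[U, M], with a=8, b=3.93, c=9, d=0.6.
ac·variance of U = 8·9·20 = 1440
bd·variance of M = 3.93·0.6·32 = 75.456
(ad+bc)·Cov[U, M] = (40.17)·(-13.9) = -558.363
Cov[W, V] = 1440 + 75.456 + (-558.363) = 957.093.

Cov[W, V] = 957.093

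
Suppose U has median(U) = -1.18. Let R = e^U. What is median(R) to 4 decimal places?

median(R) = 0.3073

e^U is monotone on this domain, so median(R) = exp(-1.18) ≈ 0.3073.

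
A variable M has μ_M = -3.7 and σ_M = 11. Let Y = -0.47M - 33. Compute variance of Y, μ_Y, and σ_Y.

Y = -0.47M - 33 is linear with a = -0.47, b = -33.
variance of M = 11² = 121.
variance of Y = a²·variance of M = (-0.47)²·121 = 26.7289 (the additive constant -33 does not affect variance).
μ_Y = a·μ_M + b = (-0.47)·(-3.7) + (-33) = -31.261.
σ_Y = |a|·σ_M = |-0.47|·11 = 5.17.

variance of Y = 26.7289, μ_Y = -31.261, σ_Y = 5.17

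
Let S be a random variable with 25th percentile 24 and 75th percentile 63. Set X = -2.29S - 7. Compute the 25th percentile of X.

Since a = -2.29 < 0 the transformation is decreasing, reversing order: the 25th percentile of X corresponds to the 75th percentile of S.
So P_{25}(X) = a·P_{75}(S) + b = (-2.29)·63 + (-7) = -151.27.

25th percentile of X = -151.27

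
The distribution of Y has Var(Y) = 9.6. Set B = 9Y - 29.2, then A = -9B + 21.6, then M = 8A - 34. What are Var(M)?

Var(B) = 9²·9.6 = 777.6.
Var(A) = (-9)²·777.6 = 62985.6.
Var(M) = 8²·62985.6 = 4031078.4.

Var(M) = 4031078.4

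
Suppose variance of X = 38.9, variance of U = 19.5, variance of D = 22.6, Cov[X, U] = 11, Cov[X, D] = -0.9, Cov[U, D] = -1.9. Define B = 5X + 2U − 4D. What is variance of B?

variance of B = a²·variance of X + b²·variance of U + c²·variance of D + 2ab·Cov[X, U] + 2ac·Cov[X, D] + 2bc·Cov[U, D], with a = 5, b = 2, c = -4.
= 972.5 + 78 + 361.6 + 220 + 36 + 30.4
= 1698.5.

variance of B = 1698.5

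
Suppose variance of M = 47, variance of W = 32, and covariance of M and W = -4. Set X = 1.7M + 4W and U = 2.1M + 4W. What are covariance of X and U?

covariance of X and U = 618.99

By bilinearity, covariance of X and U = ac·variance of M + bd·variance of W + (ad+bc)·covariance of M and W, with a=1.7, b=4, c=2.1, d=4.
ac·variance of M = 1.7·2.1·47 = 167.79
bd·variance of W = 4·4·32 = 512
(ad+bc)·covariance of M and W = (15.2)·(-4) = -60.8
covariance of X and U = 167.79 + 512 + (-60.8) = 618.99.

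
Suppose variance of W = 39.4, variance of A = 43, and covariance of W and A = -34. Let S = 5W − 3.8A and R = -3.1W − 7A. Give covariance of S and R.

covariance of S and R = 1322.58

By bilinearity, covariance of S and R = ac·variance of W + bd·variance of A + (ad+bc)·covariance of W and A, with a=5, b=-3.8, c=-3.1, d=-7.
ac·variance of W = 5·(-3.1)·39.4 = -610.7
bd·variance of A = (-3.8)·(-7)·43 = 1143.8
(ad+bc)·covariance of W and A = (-23.22)·(-34) = 789.48
covariance of S and R = -610.7 + 1143.8 + 789.48 = 1322.58.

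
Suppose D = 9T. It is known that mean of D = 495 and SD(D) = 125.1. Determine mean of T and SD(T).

From D = 9T: mean of D = a·mean of T + b, so mean of T = (mean of D − b)/a = (495 − 0)/9 = 55.
SD(D) = |a|·SD(T), so SD(T) = 125.1/|9| = 13.9.

mean of T = 55, SD(T) = 13.9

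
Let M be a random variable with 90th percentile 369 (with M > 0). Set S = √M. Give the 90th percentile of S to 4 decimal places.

√M is increasing, so P_{90}(S) = g(P_{90}(M)) ≈ 19.2094.

90th percentile of S = 19.2094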